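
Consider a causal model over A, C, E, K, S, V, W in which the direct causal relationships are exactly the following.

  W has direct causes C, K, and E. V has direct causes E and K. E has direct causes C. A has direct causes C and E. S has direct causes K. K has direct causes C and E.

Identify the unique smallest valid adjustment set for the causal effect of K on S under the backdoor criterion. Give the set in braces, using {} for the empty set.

Variables eligible for adjustment (non-descendants of K, excluding K and S): {A, C, E}.
Backdoor paths from K to S:
  (none)
With no backdoor paths the empty set already satisfies the criterion, and it is trivially minimal.

{}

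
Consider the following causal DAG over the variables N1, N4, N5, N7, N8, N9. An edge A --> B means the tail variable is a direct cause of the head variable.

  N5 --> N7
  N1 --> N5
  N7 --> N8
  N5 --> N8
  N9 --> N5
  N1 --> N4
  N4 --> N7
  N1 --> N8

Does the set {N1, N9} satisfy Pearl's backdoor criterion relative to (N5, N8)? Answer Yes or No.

Yes

Backdoor paths from N5 to N8 (paths whose first edge points into N5):
  P1: N5 <- N1 -> N4 -> N7 -> N8
  P2: N5 <- N1 -> N8
Condition 1 (no descendant of N5 in the set): holds — descendants of N5 are {N7, N8}; none are in {N1, N9}.
Condition 2 (every backdoor path blocked by {N1, N9}):
  P1: blocked at fork node N1 ∈ conditioning set.
  P2: blocked at fork node N1 ∈ conditioning set.
{N1, N9} satisfies the backdoor criterion.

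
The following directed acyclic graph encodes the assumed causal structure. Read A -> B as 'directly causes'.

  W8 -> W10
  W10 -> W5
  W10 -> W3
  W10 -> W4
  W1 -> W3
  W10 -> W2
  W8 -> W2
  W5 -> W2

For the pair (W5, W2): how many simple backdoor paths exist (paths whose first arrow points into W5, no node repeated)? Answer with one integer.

2

A backdoor path from W5 to W2 is any simple undirected path whose first edge points into W5 (i.e. leaves W5 via a parent).
Parents of W5: {W10}.
Enumerating:
  P1: W5 <- W10 <- W8 -> W2
  P2: W5 <- W10 -> W2
That exhausts the simple backdoor paths. Count: 2.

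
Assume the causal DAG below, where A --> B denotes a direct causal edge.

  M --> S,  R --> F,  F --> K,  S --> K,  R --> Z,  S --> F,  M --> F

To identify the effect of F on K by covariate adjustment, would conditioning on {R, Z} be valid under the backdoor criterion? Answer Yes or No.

Backdoor paths from F to K (paths whose first edge points into F):
  P1: F <- M -> S -> K
  P2: F <- S -> K
Condition 1 (no descendant of F in the set): holds — descendants of F are {K}; none are in {R, Z}.
Condition 2 (every backdoor path blocked by {R, Z}):
  P1: open — no interior node is in the conditioning set.
  P2: open — no interior node is in the conditioning set.
{R, Z} does not satisfy the backdoor criterion.

No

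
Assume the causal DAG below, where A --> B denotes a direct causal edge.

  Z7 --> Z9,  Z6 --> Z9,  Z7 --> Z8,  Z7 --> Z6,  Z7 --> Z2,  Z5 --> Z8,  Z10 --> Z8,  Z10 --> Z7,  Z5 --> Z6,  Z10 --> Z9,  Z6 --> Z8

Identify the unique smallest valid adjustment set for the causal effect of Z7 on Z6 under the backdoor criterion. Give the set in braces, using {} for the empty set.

Variables eligible for adjustment (non-descendants of Z7, excluding Z7 and Z6): {Z10, Z5}.
Backdoor paths from Z7 to Z6:
  P1: Z7 <- Z10 -> Z8 <- Z5 -> Z6
  P2: Z7 <- Z10 -> Z8 <- Z6
  P3: Z7 <- Z10 -> Z9 <- Z6
Each backdoor path contains an unconditioned collider, so every path is already blocked with the empty conditioning set:
  P1: blocked at collider Z8 (neither it nor any descendant is in the conditioning set).
  P2: blocked at collider Z8 (neither it nor any descendant is in the conditioning set).
  P3: blocked at collider Z9 (neither it nor any descendant is in the conditioning set).
The empty set is therefore the unique smallest valid set.

{}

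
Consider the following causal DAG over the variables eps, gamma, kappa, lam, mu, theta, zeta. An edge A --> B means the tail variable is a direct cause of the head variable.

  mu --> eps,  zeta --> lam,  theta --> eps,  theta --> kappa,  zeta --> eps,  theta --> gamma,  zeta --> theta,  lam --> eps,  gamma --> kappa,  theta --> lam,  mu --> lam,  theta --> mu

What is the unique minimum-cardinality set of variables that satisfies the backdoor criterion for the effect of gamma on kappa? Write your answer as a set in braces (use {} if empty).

Variables eligible for adjustment (non-descendants of gamma, excluding gamma and kappa): {eps, lam, mu, theta, zeta}.
Backdoor paths from gamma to kappa:
  P1: gamma <- theta -> kappa
The empty set is not sufficient: P1 (gamma <- theta -> kappa) has no collider blocking it and no conditioned non-collider, so it is open.
Try {theta}:
  P1: blocked at fork node theta ∈ conditioning set.
{theta} contains no descendant of gamma and blocks every backdoor path.
No other singleton works — e.g. {zeta} leaves P1 open — so {theta} is the unique smallest valid adjustment set.

{theta}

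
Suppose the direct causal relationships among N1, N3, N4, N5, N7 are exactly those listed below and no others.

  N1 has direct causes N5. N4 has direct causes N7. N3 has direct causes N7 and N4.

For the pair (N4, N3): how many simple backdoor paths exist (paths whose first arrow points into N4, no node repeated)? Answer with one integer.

1

A backdoor path from N4 to N3 is any simple undirected path whose first edge points into N4 (i.e. leaves N4 via a parent).
Parents of N4: {N7}.
Enumerating:
  P1: N4 <- N7 -> N3
That exhausts the simple backdoor paths. Count: 1.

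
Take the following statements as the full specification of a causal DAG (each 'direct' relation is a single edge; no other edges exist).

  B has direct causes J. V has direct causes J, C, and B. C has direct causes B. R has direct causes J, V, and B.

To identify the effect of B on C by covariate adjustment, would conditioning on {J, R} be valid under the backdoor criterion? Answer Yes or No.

Backdoor paths from B to C (paths whose first edge points into B):
  P1: B <- J -> V <- C
  P2: B <- J -> R <- V <- C
Condition 1 (no descendant of B in the set): FAILS — R is a descendant of B.
Condition 2 (every backdoor path blocked by {J, R}):
  P1: blocked at fork node J ∈ conditioning set.
  P2: blocked at fork node J ∈ conditioning set.
{J, R} does not satisfy the backdoor criterion.

No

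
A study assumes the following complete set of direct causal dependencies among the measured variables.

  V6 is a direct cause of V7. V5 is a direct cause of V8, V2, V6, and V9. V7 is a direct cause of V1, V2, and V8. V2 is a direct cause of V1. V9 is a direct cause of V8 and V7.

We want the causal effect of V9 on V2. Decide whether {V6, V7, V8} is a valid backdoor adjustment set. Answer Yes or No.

No

Backdoor paths from V9 to V2 (paths whose first edge points into V9):
  P1: V9 <- V5 -> V6 -> V7 -> V2
  P2: V9 <- V5 -> V6 -> V7 -> V1 <- V2
  P3: V9 <- V5 -> V8 <- V7 -> V2
  P4: V9 <- V5 -> V8 <- V7 -> V1 <- V2
  P5: V9 <- V5 -> V2
Condition 1 (no descendant of V9 in the set): FAILS — V7 and V8 are descendants of V9.
Condition 2 (every backdoor path blocked by {V6, V7, V8}):
  P1: blocked at chain node V6 ∈ conditioning set.
  P2: blocked at chain node V6 ∈ conditioning set.
  P3: blocked at fork node V7 ∈ conditioning set.
  P4: blocked at fork node V7 ∈ conditioning set.
  P5: open — no interior node is in the conditioning set.
{V6, V7, V8} does not satisfy the backdoor criterion.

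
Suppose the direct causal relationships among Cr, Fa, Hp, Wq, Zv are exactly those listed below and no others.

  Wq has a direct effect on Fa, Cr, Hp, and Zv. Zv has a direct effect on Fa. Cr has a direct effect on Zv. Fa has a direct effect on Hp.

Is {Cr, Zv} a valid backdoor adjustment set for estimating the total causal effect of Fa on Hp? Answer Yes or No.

No

Backdoor paths from Fa to Hp (paths whose first edge points into Fa):
  P1: Fa <- Wq -> Hp
  P2: Fa <- Zv <- Wq -> Hp
  P3: Fa <- Zv <- Cr <- Wq -> Hp
Condition 1 (no descendant of Fa in the set): holds — descendants of Fa are {Hp}; none are in {Cr, Zv}.
Condition 2 (every backdoor path blocked by {Cr, Zv}):
  P1: open — no interior node is in the conditioning set.
  P2: blocked at chain node Zv ∈ conditioning set.
  P3: blocked at chain node Zv ∈ conditioning set.
{Cr, Zv} does not satisfy the backdoor criterion.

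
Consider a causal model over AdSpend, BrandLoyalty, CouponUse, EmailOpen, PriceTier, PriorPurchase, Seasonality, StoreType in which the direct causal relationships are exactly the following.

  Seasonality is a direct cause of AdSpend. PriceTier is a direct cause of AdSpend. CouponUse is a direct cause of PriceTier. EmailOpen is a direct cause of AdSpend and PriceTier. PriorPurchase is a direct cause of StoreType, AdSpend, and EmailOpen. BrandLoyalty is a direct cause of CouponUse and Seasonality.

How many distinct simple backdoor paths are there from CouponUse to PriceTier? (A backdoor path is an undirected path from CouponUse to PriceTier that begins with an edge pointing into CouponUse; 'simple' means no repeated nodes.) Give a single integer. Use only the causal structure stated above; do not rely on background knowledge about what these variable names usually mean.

3

A backdoor path from CouponUse to PriceTier is any simple undirected path whose first edge points into CouponUse (i.e. leaves CouponUse via a parent).
Parents of CouponUse: {BrandLoyalty}.
Enumerating:
  P1: CouponUse <- BrandLoyalty -> Seasonality -> AdSpend <- PriorPurchase -> EmailOpen -> PriceTier
  P2: CouponUse <- BrandLoyalty -> Seasonality -> AdSpend <- EmailOpen -> PriceTier
  P3: CouponUse <- BrandLoyalty -> Seasonality -> AdSpend <- PriceTier
That exhausts the simple backdoor paths. Count: 3.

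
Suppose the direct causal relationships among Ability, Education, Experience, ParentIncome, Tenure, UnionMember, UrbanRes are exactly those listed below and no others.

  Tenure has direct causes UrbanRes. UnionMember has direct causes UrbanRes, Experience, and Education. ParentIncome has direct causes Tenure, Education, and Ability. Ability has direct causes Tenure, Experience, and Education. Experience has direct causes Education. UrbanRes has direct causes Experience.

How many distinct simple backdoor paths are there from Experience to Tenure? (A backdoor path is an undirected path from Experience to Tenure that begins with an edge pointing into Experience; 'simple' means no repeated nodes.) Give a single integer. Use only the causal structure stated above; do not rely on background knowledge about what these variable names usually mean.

5

A backdoor path from Experience to Tenure is any simple undirected path whose first edge points into Experience (i.e. leaves Experience via a parent).
Parents of Experience: {Education}.
Enumerating:
  P1: Experience <- Education -> Ability <- Tenure
  P2: Experience <- Education -> Ability -> ParentIncome <- Tenure
  P3: Experience <- Education -> ParentIncome <- Tenure
  P4: Experience <- Education -> ParentIncome <- Ability <- Tenure
  P5: Experience <- Education -> UnionMember <- UrbanRes -> Tenure
That exhausts the simple backdoor paths. Count: 5.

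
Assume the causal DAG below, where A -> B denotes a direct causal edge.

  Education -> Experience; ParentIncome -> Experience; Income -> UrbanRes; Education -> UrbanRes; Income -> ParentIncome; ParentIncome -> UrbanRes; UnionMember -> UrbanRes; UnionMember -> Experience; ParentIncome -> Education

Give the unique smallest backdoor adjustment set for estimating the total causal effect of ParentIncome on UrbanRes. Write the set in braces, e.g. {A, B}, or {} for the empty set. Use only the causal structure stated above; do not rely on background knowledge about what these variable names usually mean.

{Income}

Variables eligible for adjustment (non-descendants of ParentIncome, excluding ParentIncome and UrbanRes): {Income, UnionMember}.
Backdoor paths from ParentIncome to UrbanRes:
  P1: ParentIncome <- Income -> UrbanRes
The empty set is not sufficient: P1 (ParentIncome <- Income -> UrbanRes) has no collider blocking it and no conditioned non-collider, so it is open.
Try {Income}:
  P1: blocked at fork node Income ∈ conditioning set.
{Income} contains no descendant of ParentIncome and blocks every backdoor path.
No other singleton works — e.g. {UnionMember} leaves P1 open — so {Income} is the unique smallest valid adjustment set.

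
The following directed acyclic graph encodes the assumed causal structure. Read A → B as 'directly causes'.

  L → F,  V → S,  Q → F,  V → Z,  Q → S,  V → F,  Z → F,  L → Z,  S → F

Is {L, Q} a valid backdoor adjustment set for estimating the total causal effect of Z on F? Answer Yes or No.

No

Backdoor paths from Z to F (paths whose first edge points into Z):
  P1: Z <- V -> S <- Q -> F
  P2: Z <- V -> S -> F
  P3: Z <- V -> F
  P4: Z <- L -> F
Condition 1 (no descendant of Z in the set): holds — descendants of Z are {F}; none are in {L, Q}.
Condition 2 (every backdoor path blocked by {L, Q}):
  P1: blocked at collider S (neither it nor any descendant is in the conditioning set).
  P2: open — no interior node is in the conditioning set.
  P3: open — no interior node is in the conditioning set.
  P4: blocked at fork node L ∈ conditioning set.
{L, Q} does not satisfy the backdoor criterion.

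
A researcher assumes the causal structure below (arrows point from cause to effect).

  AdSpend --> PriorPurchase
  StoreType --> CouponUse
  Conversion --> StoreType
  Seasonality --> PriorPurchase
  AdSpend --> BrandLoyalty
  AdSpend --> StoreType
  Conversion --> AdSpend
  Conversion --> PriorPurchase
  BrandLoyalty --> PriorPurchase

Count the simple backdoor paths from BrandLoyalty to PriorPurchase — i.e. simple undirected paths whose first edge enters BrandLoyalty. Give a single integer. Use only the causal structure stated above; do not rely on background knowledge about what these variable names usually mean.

A backdoor path from BrandLoyalty to PriorPurchase is any simple undirected path whose first edge points into BrandLoyalty (i.e. leaves BrandLoyalty via a parent).
Parents of BrandLoyalty: {AdSpend}.
Enumerating:
  P1: BrandLoyalty <- AdSpend <- Conversion -> PriorPurchase
  P2: BrandLoyalty <- AdSpend -> StoreType <- Conversion -> PriorPurchase
  P3: BrandLoyalty <- AdSpend -> PriorPurchase
That exhausts the simple backdoor paths. Count: 3.

3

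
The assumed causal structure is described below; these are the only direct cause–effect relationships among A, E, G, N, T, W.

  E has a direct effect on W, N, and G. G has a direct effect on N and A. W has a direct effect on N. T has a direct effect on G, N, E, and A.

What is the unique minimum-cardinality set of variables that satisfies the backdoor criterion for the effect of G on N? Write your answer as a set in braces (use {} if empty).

Variables eligible for adjustment (non-descendants of G, excluding G and N): {E, T, W}.
Backdoor paths from G to N:
  P1: G <- T -> E -> W -> N
  P2: G <- T -> E -> N
  P3: G <- T -> N
  P4: G <- E <- T -> N
  P5: G <- E -> W -> N
  P6: G <- E -> N
The empty set is not sufficient: P1 (G <- T -> E -> W -> N) has no collider blocking it and no conditioned non-collider, so it is open.
Try {E, T}:
  P1: blocked at fork node T ∈ conditioning set.
  P2: blocked at fork node T ∈ conditioning set.
  P3: blocked at fork node T ∈ conditioning set.
  P4: blocked at chain node E ∈ conditioning set.
  P5: blocked at fork node E ∈ conditioning set.
  P6: blocked at fork node E ∈ conditioning set.
{E, T} contains no descendant of G and blocks every backdoor path.
Every element of {E, T} is needed (dropping E leaves P5 open; dropping T leaves P3 open), so no proper subset is valid.
Among all size-2 subsets of the eligible variables, only {E, T} blocks every backdoor path, so it is the unique smallest valid adjustment set.

{E, T}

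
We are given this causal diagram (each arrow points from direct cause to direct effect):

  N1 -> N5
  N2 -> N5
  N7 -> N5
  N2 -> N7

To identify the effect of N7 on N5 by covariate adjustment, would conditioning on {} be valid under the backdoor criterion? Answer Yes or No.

No

Backdoor paths from N7 to N5 (paths whose first edge points into N7):
  P1: N7 <- N2 -> N5
Condition 1 (no descendant of N7 in the set): holds — descendants of N7 are {N5}; none are in {}.
Condition 2 (every backdoor path blocked by {}):
  P1: open — no interior node is in the conditioning set.
{} does not satisfy the backdoor criterion.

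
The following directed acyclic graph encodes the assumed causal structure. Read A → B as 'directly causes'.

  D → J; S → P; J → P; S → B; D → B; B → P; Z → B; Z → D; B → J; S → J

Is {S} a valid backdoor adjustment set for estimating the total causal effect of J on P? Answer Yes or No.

No

Backdoor paths from J to P (paths whose first edge points into J):
  P1: J <- D <- Z -> B <- S -> P
  P2: J <- D <- Z -> B -> P
  P3: J <- D -> B <- S -> P
  P4: J <- D -> B -> P
  P5: J <- S -> B -> P
  P6: J <- S -> P
  P7: J <- B <- S -> P
  P8: J <- B -> P
Condition 1 (no descendant of J in the set): holds — descendants of J are {P}; none are in {S}.
Condition 2 (every backdoor path blocked by {S}):
  P1: blocked at collider B (neither it nor any descendant is in the conditioning set).
  P2: open — no interior node is in the conditioning set.
  P3: blocked at collider B (neither it nor any descendant is in the conditioning set).
  P4: open — no interior node is in the conditioning set.
  P5: blocked at fork node S ∈ conditioning set.
  P6: blocked at fork node S ∈ conditioning set.
  P7: blocked at fork node S ∈ conditioning set.
  P8: open — no interior node is in the conditioning set.
{S} does not satisfy the backdoor criterion.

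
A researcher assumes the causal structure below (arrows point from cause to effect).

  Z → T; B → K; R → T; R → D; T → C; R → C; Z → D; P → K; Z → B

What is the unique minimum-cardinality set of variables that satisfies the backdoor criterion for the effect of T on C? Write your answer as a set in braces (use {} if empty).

{R}

Variables eligible for adjustment (non-descendants of T, excluding T and C): {B, D, K, P, R, Z}.
Backdoor paths from T to C:
  P1: T <- R -> C
  P2: T <- Z -> D <- R -> C
The empty set is not sufficient: P1 (T <- R -> C) has no collider blocking it and no conditioned non-collider, so it is open.
Try {R}:
  P1: blocked at fork node R ∈ conditioning set.
  P2: blocked at collider D (neither it nor any descendant is in the conditioning set).
{R} contains no descendant of T and blocks every backdoor path.
No other singleton works — e.g. {Z} leaves P1 open — so {R} is the unique smallest valid adjustment set.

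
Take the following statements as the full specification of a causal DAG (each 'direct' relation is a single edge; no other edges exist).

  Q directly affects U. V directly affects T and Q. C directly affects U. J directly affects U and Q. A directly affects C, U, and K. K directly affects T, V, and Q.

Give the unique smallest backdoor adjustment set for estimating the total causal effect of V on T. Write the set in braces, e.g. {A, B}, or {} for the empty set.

Variables eligible for adjustment (non-descendants of V, excluding V and T): {A, C, J, K}.
Backdoor paths from V to T:
  P1: V <- K -> T
The empty set is not sufficient: P1 (V <- K -> T) has no collider blocking it and no conditioned non-collider, so it is open.
Try {K}:
  P1: blocked at fork node K ∈ conditioning set.
{K} contains no descendant of V and blocks every backdoor path.
No other singleton works — e.g. {A} leaves P1 open — so {K} is the unique smallest valid adjustment set.

{K}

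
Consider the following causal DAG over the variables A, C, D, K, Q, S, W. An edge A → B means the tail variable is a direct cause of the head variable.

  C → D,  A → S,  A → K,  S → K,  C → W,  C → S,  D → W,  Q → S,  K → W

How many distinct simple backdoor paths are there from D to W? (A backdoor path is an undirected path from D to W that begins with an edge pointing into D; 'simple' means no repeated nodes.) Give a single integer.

3

A backdoor path from D to W is any simple undirected path whose first edge points into D (i.e. leaves D via a parent).
Parents of D: {C}.
Enumerating:
  P1: D <- C -> S <- A -> K -> W
  P2: D <- C -> S -> K -> W
  P3: D <- C -> W
That exhausts the simple backdoor paths. Count: 3.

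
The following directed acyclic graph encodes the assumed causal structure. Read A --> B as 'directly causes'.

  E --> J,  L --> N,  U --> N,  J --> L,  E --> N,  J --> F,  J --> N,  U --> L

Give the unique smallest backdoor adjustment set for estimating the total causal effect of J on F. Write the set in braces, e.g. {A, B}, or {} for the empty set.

{}

Variables eligible for adjustment (non-descendants of J, excluding J and F): {E, U}.
Backdoor paths from J to F:
  (none)
With no backdoor paths the empty set already satisfies the criterion, and it is trivially minimal.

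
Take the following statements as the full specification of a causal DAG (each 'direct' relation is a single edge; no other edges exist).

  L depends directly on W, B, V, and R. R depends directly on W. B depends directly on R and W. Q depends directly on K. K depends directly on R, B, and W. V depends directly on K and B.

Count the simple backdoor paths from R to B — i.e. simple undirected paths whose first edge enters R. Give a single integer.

7

A backdoor path from R to B is any simple undirected path whose first edge points into R (i.e. leaves R via a parent).
Parents of R: {W}.
Enumerating:
  P1: R <- W -> B
  P2: R <- W -> K <- B
  P3: R <- W -> K -> V <- B
  P4: R <- W -> K -> V -> L <- B
  P5: R <- W -> L <- B
  P6: R <- W -> L <- V <- B
  P7: R <- W -> L <- V <- K <- B
That exhausts the simple backdoor paths. Count: 7.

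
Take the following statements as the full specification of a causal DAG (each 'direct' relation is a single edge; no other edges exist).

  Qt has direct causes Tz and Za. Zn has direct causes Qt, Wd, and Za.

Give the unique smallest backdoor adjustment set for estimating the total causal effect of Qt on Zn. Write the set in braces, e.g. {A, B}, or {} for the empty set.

{Za}

Variables eligible for adjustment (non-descendants of Qt, excluding Qt and Zn): {Tz, Wd, Za}.
Backdoor paths from Qt to Zn:
  P1: Qt <- Za -> Zn
The empty set is not sufficient: P1 (Qt <- Za -> Zn) has no collider blocking it and no conditioned non-collider, so it is open.
Try {Za}:
  P1: blocked at fork node Za ∈ conditioning set.
{Za} contains no descendant of Qt and blocks every backdoor path.
No other singleton works — e.g. {Tz} leaves P1 open — so {Za} is the unique smallest valid adjustment set.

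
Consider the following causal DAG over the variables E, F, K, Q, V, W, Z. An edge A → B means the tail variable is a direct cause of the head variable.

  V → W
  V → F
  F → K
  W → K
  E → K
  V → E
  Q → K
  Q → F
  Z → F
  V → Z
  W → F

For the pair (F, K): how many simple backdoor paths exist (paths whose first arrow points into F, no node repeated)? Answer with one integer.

7

A backdoor path from F to K is any simple undirected path whose first edge points into F (i.e. leaves F via a parent).
Parents of F: {Q, V, W, Z}.
Enumerating:
  P1: F <- V -> W -> K
  P2: F <- V -> E -> K
  P3: F <- Z <- V -> W -> K
  P4: F <- Z <- V -> E -> K
  P5: F <- Q -> K
  P6: F <- W <- V -> E -> K
  P7: F <- W -> K
That exhausts the simple backdoor paths. Count: 7.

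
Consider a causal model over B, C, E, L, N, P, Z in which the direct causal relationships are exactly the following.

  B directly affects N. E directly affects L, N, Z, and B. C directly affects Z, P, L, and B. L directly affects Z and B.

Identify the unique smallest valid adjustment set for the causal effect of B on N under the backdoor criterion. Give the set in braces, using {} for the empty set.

Variables eligible for adjustment (non-descendants of B, excluding B and N): {C, E, L, P, Z}.
Backdoor paths from B to N:
  P1: B <- C -> L <- E -> N
  P2: B <- C -> L -> Z <- E -> N
  P3: B <- C -> Z <- E -> N
  P4: B <- C -> Z <- L <- E -> N
  P5: B <- E -> N
  P6: B <- L <- C -> Z <- E -> N
  P7: B <- L <- E -> N
  P8: B <- L -> Z <- E -> N
The empty set is not sufficient: P5 (B <- E -> N) has no collider blocking it and no conditioned non-collider, so it is open.
Try {E}:
  P1: blocked at collider L (neither it nor any descendant is in the conditioning set).
  P2: blocked at collider Z (neither it nor any descendant is in the conditioning set).
  P3: blocked at collider Z (neither it nor any descendant is in the conditioning set).
  P4: blocked at collider Z (neither it nor any descendant is in the conditioning set).
  P5: blocked at fork node E ∈ conditioning set.
  P6: blocked at collider Z (neither it nor any descendant is in the conditioning set).
  P7: blocked at fork node E ∈ conditioning set.
  P8: blocked at collider Z (neither it nor any descendant is in the conditioning set).
{E} contains no descendant of B and blocks every backdoor path.
No other singleton works — e.g. {C} leaves P5 open — so {E} is the unique smallest valid adjustment set.

{E}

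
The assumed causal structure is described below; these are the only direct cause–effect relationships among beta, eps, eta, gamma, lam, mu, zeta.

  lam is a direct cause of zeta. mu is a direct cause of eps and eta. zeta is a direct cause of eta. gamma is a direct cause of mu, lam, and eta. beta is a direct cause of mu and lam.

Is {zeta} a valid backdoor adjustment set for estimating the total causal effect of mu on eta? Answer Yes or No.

Backdoor paths from mu to eta (paths whose first edge points into mu):
  P1: mu <- gamma -> lam -> zeta -> eta
  P2: mu <- gamma -> eta
  P3: mu <- beta -> lam <- gamma -> eta
  P4: mu <- beta -> lam -> zeta -> eta
Condition 1 (no descendant of mu in the set): holds — descendants of mu are {eps, eta}; none are in {zeta}.
Condition 2 (every backdoor path blocked by {zeta}):
  P1: blocked at chain node zeta ∈ conditioning set.
  P2: open — no interior node is in the conditioning set.
  P3: open — collider(s) lam are conditioned on (or have a conditioned descendant) and no non-collider on the path is in the set.
  P4: blocked at chain node zeta ∈ conditioning set.
{zeta} does not satisfy the backdoor criterion.

No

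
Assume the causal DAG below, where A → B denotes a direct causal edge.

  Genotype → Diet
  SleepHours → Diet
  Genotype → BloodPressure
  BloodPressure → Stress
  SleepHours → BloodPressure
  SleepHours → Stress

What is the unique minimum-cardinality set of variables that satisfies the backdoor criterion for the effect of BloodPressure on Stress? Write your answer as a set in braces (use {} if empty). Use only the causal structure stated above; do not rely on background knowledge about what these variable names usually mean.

{SleepHours}

Variables eligible for adjustment (non-descendants of BloodPressure, excluding BloodPressure and Stress): {Diet, Genotype, SleepHours}.
Backdoor paths from BloodPressure to Stress:
  P1: BloodPressure <- SleepHours -> Stress
  P2: BloodPressure <- Genotype -> Diet <- SleepHours -> Stress
The empty set is not sufficient: P1 (BloodPressure <- SleepHours -> Stress) has no collider blocking it and no conditioned non-collider, so it is open.
Try {SleepHours}:
  P1: blocked at fork node SleepHours ∈ conditioning set.
  P2: blocked at collider Diet (neither it nor any descendant is in the conditioning set).
{SleepHours} contains no descendant of BloodPressure and blocks every backdoor path.
No other singleton works — e.g. {Genotype} leaves P1 open — so {SleepHours} is the unique smallest valid adjustment set.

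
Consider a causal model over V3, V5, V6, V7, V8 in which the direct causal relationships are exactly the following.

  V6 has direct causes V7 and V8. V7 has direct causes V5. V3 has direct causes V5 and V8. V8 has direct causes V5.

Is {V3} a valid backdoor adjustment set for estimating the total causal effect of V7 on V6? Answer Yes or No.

Backdoor paths from V7 to V6 (paths whose first edge points into V7):
  P1: V7 <- V5 -> V8 -> V6
  P2: V7 <- V5 -> V3 <- V8 -> V6
Condition 1 (no descendant of V7 in the set): holds — descendants of V7 are {V6}; none are in {V3}.
Condition 2 (every backdoor path blocked by {V3}):
  P1: open — no interior node is in the conditioning set.
  P2: open — collider(s) V3 are conditioned on (or have a conditioned descendant) and no non-collider on the path is in the set.
{V3} does not satisfy the backdoor criterion.

No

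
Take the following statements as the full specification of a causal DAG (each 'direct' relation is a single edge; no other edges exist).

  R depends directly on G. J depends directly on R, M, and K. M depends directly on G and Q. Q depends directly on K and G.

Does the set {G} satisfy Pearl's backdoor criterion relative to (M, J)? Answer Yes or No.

No

Backdoor paths from M to J (paths whose first edge points into M):
  P1: M <- G -> Q <- K -> J
  P2: M <- G -> R -> J
  P3: M <- Q <- K -> J
  P4: M <- Q <- G -> R -> J
Condition 1 (no descendant of M in the set): holds — descendants of M are {J}; none are in {G}.
Condition 2 (every backdoor path blocked by {G}):
  P1: blocked at fork node G ∈ conditioning set.
  P2: blocked at fork node G ∈ conditioning set.
  P3: open — no interior node is in the conditioning set.
  P4: blocked at fork node G ∈ conditioning set.
{G} does not satisfy the backdoor criterion.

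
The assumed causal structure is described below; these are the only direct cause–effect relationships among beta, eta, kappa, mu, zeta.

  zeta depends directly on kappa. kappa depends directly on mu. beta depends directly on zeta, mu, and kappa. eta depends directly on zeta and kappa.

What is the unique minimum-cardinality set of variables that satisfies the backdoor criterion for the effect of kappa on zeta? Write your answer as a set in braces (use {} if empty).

Variables eligible for adjustment (non-descendants of kappa, excluding kappa and zeta): {mu}.
Backdoor paths from kappa to zeta:
  P1: kappa <- mu -> beta <- zeta
Each backdoor path contains an unconditioned collider, so every path is already blocked with the empty conditioning set:
  P1: blocked at collider beta (neither it nor any descendant is in the conditioning set).
The empty set is therefore the unique smallest valid set.

{}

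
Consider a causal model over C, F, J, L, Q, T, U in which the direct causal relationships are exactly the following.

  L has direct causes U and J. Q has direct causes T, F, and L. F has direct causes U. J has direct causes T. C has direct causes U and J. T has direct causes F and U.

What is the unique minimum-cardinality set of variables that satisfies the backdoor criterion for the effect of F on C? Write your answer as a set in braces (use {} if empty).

{U}

Variables eligible for adjustment (non-descendants of F, excluding F and C): {U}.
Backdoor paths from F to C:
  P1: F <- U -> T -> J -> C
  P2: F <- U -> T -> Q <- L <- J -> C
  P3: F <- U -> L <- J -> C
  P4: F <- U -> L -> Q <- T -> J -> C
  P5: F <- U -> C
The empty set is not sufficient: P1 (F <- U -> T -> J -> C) has no collider blocking it and no conditioned non-collider, so it is open.
Try {U}:
  P1: blocked at fork node U ∈ conditioning set.
  P2: blocked at fork node U ∈ conditioning set.
  P3: blocked at fork node U ∈ conditioning set.
  P4: blocked at fork node U ∈ conditioning set.
  P5: blocked at fork node U ∈ conditioning set.
{U} contains no descendant of F and blocks every backdoor path.
{U} is the unique smallest valid adjustment set.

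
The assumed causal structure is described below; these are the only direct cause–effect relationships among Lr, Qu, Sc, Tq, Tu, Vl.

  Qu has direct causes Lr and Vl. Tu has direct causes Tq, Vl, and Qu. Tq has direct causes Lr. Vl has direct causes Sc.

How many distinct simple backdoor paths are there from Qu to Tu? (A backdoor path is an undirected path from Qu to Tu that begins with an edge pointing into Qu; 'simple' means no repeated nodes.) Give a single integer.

A backdoor path from Qu to Tu is any simple undirected path whose first edge points into Qu (i.e. leaves Qu via a parent).
Parents of Qu: {Lr, Vl}.
Enumerating:
  P1: Qu <- Vl -> Tu
  P2: Qu <- Lr -> Tq -> Tu
That exhausts the simple backdoor paths. Count: 2.

2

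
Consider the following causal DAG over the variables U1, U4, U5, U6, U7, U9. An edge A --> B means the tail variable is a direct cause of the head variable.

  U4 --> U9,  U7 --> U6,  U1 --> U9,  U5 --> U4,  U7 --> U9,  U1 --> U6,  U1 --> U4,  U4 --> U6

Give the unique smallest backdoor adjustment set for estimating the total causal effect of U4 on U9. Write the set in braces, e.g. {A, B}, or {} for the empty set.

{U1}

Variables eligible for adjustment (non-descendants of U4, excluding U4 and U9): {U1, U5, U7}.
Backdoor paths from U4 to U9:
  P1: U4 <- U1 -> U6 <- U7 -> U9
  P2: U4 <- U1 -> U9
The empty set is not sufficient: P2 (U4 <- U1 -> U9) has no collider blocking it and no conditioned non-collider, so it is open.
Try {U1}:
  P1: blocked at fork node U1 ∈ conditioning set.
  P2: blocked at fork node U1 ∈ conditioning set.
{U1} contains no descendant of U4 and blocks every backdoor path.
No other singleton works — e.g. {U7} leaves P2 open — so {U1} is the unique smallest valid adjustment set.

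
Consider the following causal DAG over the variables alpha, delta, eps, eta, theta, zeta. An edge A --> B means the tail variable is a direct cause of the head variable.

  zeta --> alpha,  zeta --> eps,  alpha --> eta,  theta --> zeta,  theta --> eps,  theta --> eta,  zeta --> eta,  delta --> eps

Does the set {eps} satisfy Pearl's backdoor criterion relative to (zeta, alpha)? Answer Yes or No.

Backdoor paths from zeta to alpha (paths whose first edge points into zeta):
  P1: zeta <- theta -> eta <- alpha
Condition 1 (no descendant of zeta in the set): FAILS — eps is a descendant of zeta.
Condition 2 (every backdoor path blocked by {eps}):
  P1: blocked at collider eta (neither it nor any descendant is in the conditioning set).
{eps} does not satisfy the backdoor criterion.

No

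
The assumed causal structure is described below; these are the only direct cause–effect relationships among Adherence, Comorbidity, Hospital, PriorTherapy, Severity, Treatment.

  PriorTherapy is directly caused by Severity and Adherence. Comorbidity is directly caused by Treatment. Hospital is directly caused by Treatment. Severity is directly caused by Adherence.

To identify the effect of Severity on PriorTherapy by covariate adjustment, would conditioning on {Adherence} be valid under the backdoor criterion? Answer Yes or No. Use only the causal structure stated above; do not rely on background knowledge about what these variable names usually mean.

Yes

Backdoor paths from Severity to PriorTherapy (paths whose first edge points into Severity):
  P1: Severity <- Adherence -> PriorTherapy
Condition 1 (no descendant of Severity in the set): holds — descendants of Severity are {PriorTherapy}; none are in {Adherence}.
Condition 2 (every backdoor path blocked by {Adherence}):
  P1: blocked at fork node Adherence ∈ conditioning set.
{Adherence} satisfies the backdoor criterion.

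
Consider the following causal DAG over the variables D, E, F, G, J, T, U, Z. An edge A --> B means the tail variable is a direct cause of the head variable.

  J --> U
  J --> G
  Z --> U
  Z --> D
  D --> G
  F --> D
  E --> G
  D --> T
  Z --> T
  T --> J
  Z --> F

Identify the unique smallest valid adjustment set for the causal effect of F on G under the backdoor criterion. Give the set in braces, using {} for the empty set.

Variables eligible for adjustment (non-descendants of F, excluding F and G): {E, Z}.
Backdoor paths from F to G:
  P1: F <- Z -> D -> T -> J -> G
  P2: F <- Z -> D -> G
  P3: F <- Z -> T <- D -> G
  P4: F <- Z -> T -> J -> G
  P5: F <- Z -> U <- J <- T <- D -> G
  P6: F <- Z -> U <- J -> G
The empty set is not sufficient: P1 (F <- Z -> D -> T -> J -> G) has no collider blocking it and no conditioned non-collider, so it is open.
Try {Z}:
  P1: blocked at fork node Z ∈ conditioning set.
  P2: blocked at fork node Z ∈ conditioning set.
  P3: blocked at fork node Z ∈ conditioning set.
  P4: blocked at fork node Z ∈ conditioning set.
  P5: blocked at fork node Z ∈ conditioning set.
  P6: blocked at fork node Z ∈ conditioning set.
{Z} contains no descendant of F and blocks every backdoor path.
No other singleton works — e.g. {E} leaves P1 open — so {Z} is the unique smallest valid adjustment set.

{Z}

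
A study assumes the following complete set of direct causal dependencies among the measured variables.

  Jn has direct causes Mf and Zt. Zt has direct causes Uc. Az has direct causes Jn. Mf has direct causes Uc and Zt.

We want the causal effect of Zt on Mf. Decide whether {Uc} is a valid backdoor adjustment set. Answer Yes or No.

Yes

Backdoor paths from Zt to Mf (paths whose first edge points into Zt):
  P1: Zt <- Uc -> Mf
Condition 1 (no descendant of Zt in the set): holds — descendants of Zt are {Az, Jn, Mf}; none are in {Uc}.
Condition 2 (every backdoor path blocked by {Uc}):
  P1: blocked at fork node Uc ∈ conditioning set.
{Uc} satisfies the backdoor criterion.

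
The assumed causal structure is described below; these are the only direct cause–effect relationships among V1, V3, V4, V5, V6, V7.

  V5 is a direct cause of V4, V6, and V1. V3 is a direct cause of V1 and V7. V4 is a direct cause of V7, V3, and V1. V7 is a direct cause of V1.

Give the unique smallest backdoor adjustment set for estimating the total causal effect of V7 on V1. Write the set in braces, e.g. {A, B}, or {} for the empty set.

Variables eligible for adjustment (non-descendants of V7, excluding V7 and V1): {V3, V4, V5, V6}.
Backdoor paths from V7 to V1:
  P1: V7 <- V4 <- V5 -> V1
  P2: V7 <- V4 -> V3 -> V1
  P3: V7 <- V4 -> V1
  P4: V7 <- V3 <- V4 <- V5 -> V1
  P5: V7 <- V3 <- V4 -> V1
  P6: V7 <- V3 -> V1
The empty set is not sufficient: P1 (V7 <- V4 <- V5 -> V1) has no collider blocking it and no conditioned non-collider, so it is open.
Try {V3, V4}:
  P1: blocked at chain node V4 ∈ conditioning set.
  P2: blocked at fork node V4 ∈ conditioning set.
  P3: blocked at fork node V4 ∈ conditioning set.
  P4: blocked at chain node V3 ∈ conditioning set.
  P5: blocked at chain node V3 ∈ conditioning set.
  P6: blocked at fork node V3 ∈ conditioning set.
{V3, V4} contains no descendant of V7 and blocks every backdoor path.
Every element of {V3, V4} is needed (dropping V3 leaves P6 open; dropping V4 leaves P1 open), so no proper subset is valid.
Among all size-2 subsets of the eligible variables, only {V3, V4} blocks every backdoor path, so it is the unique smallest valid adjustment set.

{V3, V4}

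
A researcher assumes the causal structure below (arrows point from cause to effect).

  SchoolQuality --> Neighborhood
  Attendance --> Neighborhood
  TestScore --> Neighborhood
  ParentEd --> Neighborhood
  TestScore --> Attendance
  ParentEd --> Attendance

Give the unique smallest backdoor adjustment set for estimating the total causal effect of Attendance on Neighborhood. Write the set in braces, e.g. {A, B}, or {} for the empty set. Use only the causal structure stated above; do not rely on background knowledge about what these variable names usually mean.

Variables eligible for adjustment (non-descendants of Attendance, excluding Attendance and Neighborhood): {ParentEd, SchoolQuality, TestScore}.
Backdoor paths from Attendance to Neighborhood:
  P1: Attendance <- TestScore -> Neighborhood
  P2: Attendance <- ParentEd -> Neighborhood
The empty set is not sufficient: P1 (Attendance <- TestScore -> Neighborhood) has no collider blocking it and no conditioned non-collider, so it is open.
Try {ParentEd, TestScore}:
  P1: blocked at fork node TestScore ∈ conditioning set.
  P2: blocked at fork node ParentEd ∈ conditioning set.
{ParentEd, TestScore} contains no descendant of Attendance and blocks every backdoor path.
Every element of {ParentEd, TestScore} is needed (dropping ParentEd leaves P2 open; dropping TestScore leaves P1 open), so no proper subset is valid.
Among all size-2 subsets of the eligible variables, only {ParentEd, TestScore} blocks every backdoor path, so it is the unique smallest valid adjustment set.

{ParentEd, TestScore}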